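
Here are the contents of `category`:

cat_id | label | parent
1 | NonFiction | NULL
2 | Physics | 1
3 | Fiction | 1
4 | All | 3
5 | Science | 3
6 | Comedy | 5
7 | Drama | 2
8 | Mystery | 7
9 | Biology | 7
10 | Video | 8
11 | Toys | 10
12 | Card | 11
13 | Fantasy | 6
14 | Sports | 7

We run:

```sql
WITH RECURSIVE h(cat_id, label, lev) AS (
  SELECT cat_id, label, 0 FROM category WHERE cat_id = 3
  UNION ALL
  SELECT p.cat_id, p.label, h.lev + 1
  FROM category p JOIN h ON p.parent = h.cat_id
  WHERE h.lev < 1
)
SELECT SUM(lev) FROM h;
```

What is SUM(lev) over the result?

2

Base: cat_id=3 (Fiction) at lev 0.
Iteration 1: rows with parent in {3} -> All (id 4, lev 1), Science (id 5, lev 1).
Iteration 2: lev < 1 fails for all current rows; recursion stops.
SUM(lev) = 0 + 1 + 1 = 2.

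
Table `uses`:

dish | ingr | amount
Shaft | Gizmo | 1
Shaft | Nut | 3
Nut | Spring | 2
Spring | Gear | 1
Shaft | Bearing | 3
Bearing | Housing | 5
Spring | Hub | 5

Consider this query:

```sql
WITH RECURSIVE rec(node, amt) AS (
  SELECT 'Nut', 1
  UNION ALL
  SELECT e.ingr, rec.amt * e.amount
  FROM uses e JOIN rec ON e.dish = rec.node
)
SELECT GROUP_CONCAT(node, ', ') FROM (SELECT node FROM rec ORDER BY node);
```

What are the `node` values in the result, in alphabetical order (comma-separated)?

Gear, Hub, Nut, Spring

Base: (Nut, amt=1).
Iteration 1: components of {Nut} -> Spring = 1*2 = 2.
Iteration 2: components of {Spring} -> Gear = 2*1 = 2, Hub = 2*5 = 10.
Iteration 3: no further components; recursion stops.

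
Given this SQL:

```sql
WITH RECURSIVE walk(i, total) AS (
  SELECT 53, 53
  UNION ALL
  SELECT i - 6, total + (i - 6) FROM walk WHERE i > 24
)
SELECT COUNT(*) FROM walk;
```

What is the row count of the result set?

Base: i=53, total=53.
Iteration 1: 53 > 24 holds -> i = 53 - 6 = 47, total = 53 + 47 = 100.
Iteration 2: 47 > 24 holds -> i = 47 - 6 = 41, total = 100 + 41 = 141.
Iteration 3: 41 > 24 holds -> i = 41 - 6 = 35, total = 141 + 35 = 176.
Iteration 4: 35 > 24 holds -> i = 35 - 6 = 29, total = 176 + 29 = 205.
Iteration 5: 29 > 24 holds -> i = 29 - 6 = 23, total = 205 + 23 = 228.
Iteration 6: 23 > 24 fails; recursion stops.
Total rows emitted: 6.

6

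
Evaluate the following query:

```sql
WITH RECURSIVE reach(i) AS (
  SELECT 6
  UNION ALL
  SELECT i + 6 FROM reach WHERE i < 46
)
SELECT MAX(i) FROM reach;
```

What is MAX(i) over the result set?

Base: i=6.
Iteration 1: 6 < 46 holds -> i = 6 + 6 = 12.
Iteration 2: 12 < 46 holds -> i = 12 + 6 = 18.
Iteration 3: 18 < 46 holds -> i = 18 + 6 = 24.
Iteration 4: 24 < 46 holds -> i = 24 + 6 = 30.
Iteration 5: 30 < 46 holds -> i = 30 + 6 = 36.
Iteration 6: 36 < 46 holds -> i = 36 + 6 = 42.
Iteration 7: 42 < 46 holds -> i = 42 + 6 = 48.
Iteration 8: 48 < 46 fails; recursion stops.
i values: 6, 12, 18, 24, 30, 36, 42, 48; the maximum is 48.

48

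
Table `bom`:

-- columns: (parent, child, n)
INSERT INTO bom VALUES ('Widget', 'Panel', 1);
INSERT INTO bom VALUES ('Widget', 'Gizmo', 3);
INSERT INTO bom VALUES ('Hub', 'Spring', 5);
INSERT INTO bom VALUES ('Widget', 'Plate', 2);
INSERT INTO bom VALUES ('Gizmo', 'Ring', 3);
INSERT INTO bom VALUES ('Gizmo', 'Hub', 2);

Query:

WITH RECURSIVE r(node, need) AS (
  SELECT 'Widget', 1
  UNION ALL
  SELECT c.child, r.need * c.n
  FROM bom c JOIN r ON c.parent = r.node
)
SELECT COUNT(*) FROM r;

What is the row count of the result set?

Base: (Widget, need=1).
Iteration 1: components of {Widget} -> Gizmo = 1*3 = 3, Panel = 1*1 = 1, Plate = 1*2 = 2.
Iteration 2: components of {Gizmo,Panel,Plate} -> Hub = 3*2 = 6, Ring = 3*3 = 9.
Iteration 3: components of {Hub,Ring} -> Spring = 6*5 = 30.
Iteration 4: no further components; recursion stops.
Total rows emitted: 7.

7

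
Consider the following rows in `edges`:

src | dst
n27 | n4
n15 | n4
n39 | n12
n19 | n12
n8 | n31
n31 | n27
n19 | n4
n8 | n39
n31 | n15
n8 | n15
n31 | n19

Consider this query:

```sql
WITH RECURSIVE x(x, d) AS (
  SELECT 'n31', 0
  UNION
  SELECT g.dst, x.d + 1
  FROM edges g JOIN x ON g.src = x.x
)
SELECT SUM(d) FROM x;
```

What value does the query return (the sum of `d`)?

7

Base: (n31, d=0).
Iteration 1: edges from {n31} -> (n15, d=1), (n19, d=1), (n27, d=1).
Iteration 2: edges from {n15,n19,n27} -> (n12, d=2), (n4, d=2). [UNION drops 2 duplicate row(s)]
Iteration 3: no outgoing edges from {n12,n4}; recursion stops.
SUM(d) = 0 + 1 + 1 + 1 + 2 + 2 = 7.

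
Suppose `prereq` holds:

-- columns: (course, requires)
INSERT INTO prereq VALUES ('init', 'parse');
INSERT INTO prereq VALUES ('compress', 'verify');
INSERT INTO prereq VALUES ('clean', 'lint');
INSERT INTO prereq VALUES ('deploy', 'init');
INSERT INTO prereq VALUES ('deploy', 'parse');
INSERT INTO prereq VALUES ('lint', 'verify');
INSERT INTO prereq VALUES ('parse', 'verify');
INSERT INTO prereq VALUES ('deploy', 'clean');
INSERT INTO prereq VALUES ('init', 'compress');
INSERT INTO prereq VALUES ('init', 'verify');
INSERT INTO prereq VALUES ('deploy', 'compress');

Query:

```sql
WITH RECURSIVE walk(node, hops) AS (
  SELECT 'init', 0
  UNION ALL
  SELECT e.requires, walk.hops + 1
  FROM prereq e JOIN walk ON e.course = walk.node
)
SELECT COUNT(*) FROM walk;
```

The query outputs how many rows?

6

Base: (init, hops=0).
Iteration 1: edges from {init} -> (compress, hops=1), (parse, hops=1), (verify, hops=1).
Iteration 2: edges from {compress,parse,verify} -> (verify, hops=2) x2. [UNION ALL keeps all 2 new rows, including repeats]
Iteration 3: no outgoing edges from {verify}; recursion stops.
Total rows emitted: 6.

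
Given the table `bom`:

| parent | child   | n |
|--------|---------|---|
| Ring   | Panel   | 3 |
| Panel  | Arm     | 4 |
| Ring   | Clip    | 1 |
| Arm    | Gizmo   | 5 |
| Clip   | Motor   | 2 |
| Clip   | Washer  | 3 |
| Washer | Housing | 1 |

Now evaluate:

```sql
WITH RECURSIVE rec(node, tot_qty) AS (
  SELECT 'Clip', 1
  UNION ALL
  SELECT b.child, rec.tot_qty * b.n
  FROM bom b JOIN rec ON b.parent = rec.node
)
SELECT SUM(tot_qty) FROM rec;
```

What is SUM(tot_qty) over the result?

Base: (Clip, tot_qty=1).
Iteration 1: components of {Clip} -> Motor = 1*2 = 2, Washer = 1*3 = 3.
Iteration 2: components of {Motor,Washer} -> Housing = 3*1 = 3.
Iteration 3: no further components; recursion stops.
SUM(tot_qty) = 1 + 2 + 3 + 3 = 9.

9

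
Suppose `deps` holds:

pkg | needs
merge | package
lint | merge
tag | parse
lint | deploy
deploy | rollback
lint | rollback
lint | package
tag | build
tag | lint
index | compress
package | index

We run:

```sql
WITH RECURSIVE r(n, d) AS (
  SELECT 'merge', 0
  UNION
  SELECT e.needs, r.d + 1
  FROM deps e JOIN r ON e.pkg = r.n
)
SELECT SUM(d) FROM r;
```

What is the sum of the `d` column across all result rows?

6

Base: (merge, d=0).
Iteration 1: edges from {merge} -> (package, d=1).
Iteration 2: edges from {package} -> (index, d=2).
Iteration 3: edges from {index} -> (compress, d=3).
Iteration 4: no outgoing edges from {compress}; recursion stops.
SUM(d) = 0 + 1 + 2 + 3 = 6.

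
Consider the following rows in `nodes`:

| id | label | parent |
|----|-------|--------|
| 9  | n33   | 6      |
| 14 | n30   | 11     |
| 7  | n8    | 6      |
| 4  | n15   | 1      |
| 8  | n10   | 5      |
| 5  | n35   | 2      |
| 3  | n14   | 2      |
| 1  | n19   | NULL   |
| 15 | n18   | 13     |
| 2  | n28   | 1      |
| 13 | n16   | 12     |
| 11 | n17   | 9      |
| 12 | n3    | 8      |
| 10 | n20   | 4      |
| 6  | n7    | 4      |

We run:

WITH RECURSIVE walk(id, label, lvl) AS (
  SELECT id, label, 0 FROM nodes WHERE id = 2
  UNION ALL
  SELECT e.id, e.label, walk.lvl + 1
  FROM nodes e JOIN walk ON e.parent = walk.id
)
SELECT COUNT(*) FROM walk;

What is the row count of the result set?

7

Base: id=2 (n28) at lvl 0.
Iteration 1: rows with parent in {2} -> n14 (id 3, lvl 1), n35 (id 5, lvl 1).
Iteration 2: rows with parent in {3,5} -> n10 (id 8, lvl 2).
Iteration 3: rows with parent in {8} -> n3 (id 12, lvl 3).
Iteration 4: rows with parent in {12} -> n16 (id 13, lvl 4).
Iteration 5: rows with parent in {13} -> n18 (id 15, lvl 5).
Iteration 6: no rows with parent in {15}; recursion stops.
Total rows emitted: 7.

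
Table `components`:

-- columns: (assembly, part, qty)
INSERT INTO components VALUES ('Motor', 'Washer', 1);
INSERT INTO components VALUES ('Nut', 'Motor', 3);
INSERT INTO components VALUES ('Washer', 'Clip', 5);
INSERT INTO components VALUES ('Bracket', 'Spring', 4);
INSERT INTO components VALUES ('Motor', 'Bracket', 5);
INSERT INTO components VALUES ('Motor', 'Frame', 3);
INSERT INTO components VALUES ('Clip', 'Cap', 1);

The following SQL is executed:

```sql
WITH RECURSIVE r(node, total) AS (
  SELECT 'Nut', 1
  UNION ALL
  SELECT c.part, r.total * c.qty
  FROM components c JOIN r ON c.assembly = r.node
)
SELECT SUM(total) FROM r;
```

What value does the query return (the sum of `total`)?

121

Base: (Nut, total=1).
Iteration 1: components of {Nut} -> Motor = 1*3 = 3.
Iteration 2: components of {Motor} -> Bracket = 3*5 = 15, Frame = 3*3 = 9, Washer = 3*1 = 3.
Iteration 3: components of {Bracket,Frame,Washer} -> Clip = 3*5 = 15, Spring = 15*4 = 60.
Iteration 4: components of {Clip,Spring} -> Cap = 15*1 = 15.
Iteration 5: no further components; recursion stops.
SUM(total) = 1 + 3 + 3 + 9 + 15 + 15 + 60 + 15 = 121.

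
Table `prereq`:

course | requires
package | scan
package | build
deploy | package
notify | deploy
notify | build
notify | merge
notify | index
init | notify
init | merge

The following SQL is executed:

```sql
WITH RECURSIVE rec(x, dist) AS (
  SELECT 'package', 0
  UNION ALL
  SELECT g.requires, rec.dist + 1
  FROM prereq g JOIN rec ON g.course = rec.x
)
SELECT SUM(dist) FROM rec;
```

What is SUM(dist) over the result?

2

Base: (package, dist=0).
Iteration 1: edges from {package} -> (build, dist=1), (scan, dist=1).
Iteration 2: no outgoing edges from {build,scan}; recursion stops.
SUM(dist) = 0 + 1 + 1 = 2.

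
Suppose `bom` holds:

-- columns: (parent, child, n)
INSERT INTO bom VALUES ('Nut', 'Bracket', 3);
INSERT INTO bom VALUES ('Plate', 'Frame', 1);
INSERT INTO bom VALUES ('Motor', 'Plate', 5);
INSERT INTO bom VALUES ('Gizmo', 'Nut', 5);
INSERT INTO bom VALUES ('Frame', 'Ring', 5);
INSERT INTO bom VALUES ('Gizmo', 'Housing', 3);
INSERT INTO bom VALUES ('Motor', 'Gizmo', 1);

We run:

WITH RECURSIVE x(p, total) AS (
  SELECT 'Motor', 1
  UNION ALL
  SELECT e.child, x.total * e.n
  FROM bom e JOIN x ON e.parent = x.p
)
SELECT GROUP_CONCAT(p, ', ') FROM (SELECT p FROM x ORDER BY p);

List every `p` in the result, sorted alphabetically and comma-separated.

Base: (Motor, total=1).
Iteration 1: components of {Motor} -> Gizmo = 1*1 = 1, Plate = 1*5 = 5.
Iteration 2: components of {Gizmo,Plate} -> Frame = 5*1 = 5, Housing = 1*3 = 3, Nut = 1*5 = 5.
Iteration 3: components of {Frame,Housing,Nut} -> Bracket = 5*3 = 15, Ring = 5*5 = 25.
Iteration 4: no further components; recursion stops.

Bracket, Frame, Gizmo, Housing, Motor, Nut, Plate, Ring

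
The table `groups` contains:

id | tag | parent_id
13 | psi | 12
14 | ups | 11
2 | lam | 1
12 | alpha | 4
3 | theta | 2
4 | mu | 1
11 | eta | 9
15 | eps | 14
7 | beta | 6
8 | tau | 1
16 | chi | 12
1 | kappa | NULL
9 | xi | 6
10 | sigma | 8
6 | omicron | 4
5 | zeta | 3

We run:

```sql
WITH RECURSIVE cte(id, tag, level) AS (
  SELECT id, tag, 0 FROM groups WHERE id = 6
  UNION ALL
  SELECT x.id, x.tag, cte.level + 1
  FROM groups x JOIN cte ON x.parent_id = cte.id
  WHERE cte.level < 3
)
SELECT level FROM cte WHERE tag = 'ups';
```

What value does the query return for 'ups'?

3

Base: id=6 (omicron) at level 0.
Iteration 1: rows with parent_id in {6} -> beta (id 7, level 1), xi (id 9, level 1).
Iteration 2: rows with parent_id in {7,9} -> eta (id 11, level 2).
Iteration 3: rows with parent_id in {11} -> ups (id 14, level 3).
Iteration 4: level < 3 fails for all current rows; recursion stops.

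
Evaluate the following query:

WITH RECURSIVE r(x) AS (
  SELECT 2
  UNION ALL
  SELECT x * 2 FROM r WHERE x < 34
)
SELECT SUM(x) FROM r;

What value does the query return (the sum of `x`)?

126

Base: x=2.
Iteration 1: 2 < 34 holds -> x = 2 * 2 = 4.
Iteration 2: 4 < 34 holds -> x = 4 * 2 = 8.
Iteration 3: 8 < 34 holds -> x = 8 * 2 = 16.
Iteration 4: 16 < 34 holds -> x = 16 * 2 = 32.
Iteration 5: 32 < 34 holds -> x = 32 * 2 = 64.
Iteration 6: 64 < 34 fails; recursion stops.
SUM(x) = 2 + 4 + 8 + 16 + 32 + 64 = 126.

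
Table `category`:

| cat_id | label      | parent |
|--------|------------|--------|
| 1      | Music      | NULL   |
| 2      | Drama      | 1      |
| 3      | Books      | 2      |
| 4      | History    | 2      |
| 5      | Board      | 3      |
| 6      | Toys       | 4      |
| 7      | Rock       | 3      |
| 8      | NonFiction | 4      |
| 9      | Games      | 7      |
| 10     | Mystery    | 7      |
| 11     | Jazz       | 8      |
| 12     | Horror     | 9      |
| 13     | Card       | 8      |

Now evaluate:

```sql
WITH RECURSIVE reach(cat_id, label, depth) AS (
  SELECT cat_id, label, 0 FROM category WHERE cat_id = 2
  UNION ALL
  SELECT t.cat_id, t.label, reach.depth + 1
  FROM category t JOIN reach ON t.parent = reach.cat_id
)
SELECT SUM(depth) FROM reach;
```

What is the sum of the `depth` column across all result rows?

26

Base: cat_id=2 (Drama) at depth 0.
Iteration 1: rows with parent in {2} -> Books (id 3, depth 1), History (id 4, depth 1).
Iteration 2: rows with parent in {3,4} -> Board (id 5, depth 2), Toys (id 6, depth 2), Rock (id 7, depth 2), NonFiction (id 8, depth 2).
Iteration 3: rows with parent in {5,6,7,8} -> Games (id 9, depth 3), Mystery (id 10, depth 3), Jazz (id 11, depth 3), Card (id 13, depth 3).
Iteration 4: rows with parent in {9,10,11,13} -> Horror (id 12, depth 4).
Iteration 5: no rows with parent in {12}; recursion stops.
SUM(depth) = 0 + 1 + 1 + 2 + 2 + 2 + 2 + 3 + 3 + 3 + 3 + 4 = 26.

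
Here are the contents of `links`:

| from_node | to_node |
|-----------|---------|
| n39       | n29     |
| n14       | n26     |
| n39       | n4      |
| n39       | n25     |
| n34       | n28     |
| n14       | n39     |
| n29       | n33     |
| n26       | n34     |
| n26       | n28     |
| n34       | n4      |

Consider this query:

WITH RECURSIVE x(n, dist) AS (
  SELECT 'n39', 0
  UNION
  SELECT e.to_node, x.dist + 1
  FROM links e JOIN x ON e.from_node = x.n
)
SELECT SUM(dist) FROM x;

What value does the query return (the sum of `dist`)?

Base: (n39, dist=0).
Iteration 1: edges from {n39} -> (n25, dist=1), (n29, dist=1), (n4, dist=1).
Iteration 2: edges from {n25,n29,n4} -> (n33, dist=2).
Iteration 3: no outgoing edges from {n33}; recursion stops.
SUM(dist) = 0 + 1 + 1 + 1 + 2 = 5.

5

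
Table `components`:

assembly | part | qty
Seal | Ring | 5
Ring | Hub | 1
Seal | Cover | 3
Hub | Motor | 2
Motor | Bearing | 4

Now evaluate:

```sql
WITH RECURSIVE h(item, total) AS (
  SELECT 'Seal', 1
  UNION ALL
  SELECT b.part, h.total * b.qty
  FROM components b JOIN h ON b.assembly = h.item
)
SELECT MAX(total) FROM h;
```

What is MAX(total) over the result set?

40

Base: (Seal, total=1).
Iteration 1: components of {Seal} -> Cover = 1*3 = 3, Ring = 1*5 = 5.
Iteration 2: components of {Cover,Ring} -> Hub = 5*1 = 5.
Iteration 3: components of {Hub} -> Motor = 5*2 = 10.
Iteration 4: components of {Motor} -> Bearing = 10*4 = 40.
Iteration 5: no further components; recursion stops.
total values: 1, 5, 3, 5, 10, 40; the maximum is 40.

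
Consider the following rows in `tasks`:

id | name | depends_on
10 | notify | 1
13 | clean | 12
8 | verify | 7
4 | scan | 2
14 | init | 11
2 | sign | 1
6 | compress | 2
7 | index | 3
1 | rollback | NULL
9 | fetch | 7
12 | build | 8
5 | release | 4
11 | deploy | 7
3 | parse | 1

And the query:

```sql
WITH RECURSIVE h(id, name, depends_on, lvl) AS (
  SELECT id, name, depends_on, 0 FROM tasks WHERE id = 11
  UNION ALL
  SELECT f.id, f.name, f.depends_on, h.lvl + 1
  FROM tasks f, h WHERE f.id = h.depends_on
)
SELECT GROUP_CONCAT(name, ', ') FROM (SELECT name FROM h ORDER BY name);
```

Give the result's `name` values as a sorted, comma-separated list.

deploy, index, parse, rollback

Base: id=11 (deploy), depends_on=7, lvl 0.
Iteration 1: join on id=7 -> index (id 7, depends_on=3, lvl 1).
Iteration 2: join on id=3 -> parse (id 3, depends_on=1, lvl 2).
Iteration 3: join on id=1 -> rollback (id 1, depends_on=NULL, lvl 3).
Iteration 4: depends_on is NULL; no match; recursion stops.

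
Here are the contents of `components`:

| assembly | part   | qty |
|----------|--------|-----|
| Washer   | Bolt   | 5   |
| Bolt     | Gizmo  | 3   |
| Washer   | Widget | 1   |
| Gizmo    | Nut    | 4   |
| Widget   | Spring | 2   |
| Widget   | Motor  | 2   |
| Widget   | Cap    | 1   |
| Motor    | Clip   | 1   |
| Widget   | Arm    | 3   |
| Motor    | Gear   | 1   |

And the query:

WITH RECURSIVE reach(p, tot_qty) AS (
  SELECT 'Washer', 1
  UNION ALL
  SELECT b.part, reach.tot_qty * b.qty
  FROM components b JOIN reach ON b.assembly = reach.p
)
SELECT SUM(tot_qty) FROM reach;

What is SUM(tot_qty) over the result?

94

Base: (Washer, tot_qty=1).
Iteration 1: components of {Washer} -> Bolt = 1*5 = 5, Widget = 1*1 = 1.
Iteration 2: components of {Bolt,Widget} -> Arm = 1*3 = 3, Cap = 1*1 = 1, Gizmo = 5*3 = 15, Motor = 1*2 = 2, Spring = 1*2 = 2.
Iteration 3: components of {Arm,Cap,Gizmo,Motor,Spring} -> Clip = 2*1 = 2, Gear = 2*1 = 2, Nut = 15*4 = 60.
Iteration 4: no further components; recursion stops.
SUM(tot_qty) = 1 + 5 + 1 + 15 + 2 + 2 + 1 + 3 + 60 + 2 + 2 = 94.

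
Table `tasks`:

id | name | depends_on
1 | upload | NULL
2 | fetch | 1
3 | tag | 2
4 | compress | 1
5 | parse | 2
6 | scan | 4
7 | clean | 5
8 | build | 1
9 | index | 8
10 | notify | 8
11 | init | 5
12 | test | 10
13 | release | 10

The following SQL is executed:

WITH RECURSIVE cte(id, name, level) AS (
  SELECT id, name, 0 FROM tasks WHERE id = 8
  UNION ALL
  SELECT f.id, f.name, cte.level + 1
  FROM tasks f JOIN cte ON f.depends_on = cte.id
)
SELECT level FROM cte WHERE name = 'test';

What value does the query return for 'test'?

2

Base: id=8 (build) at level 0.
Iteration 1: rows with depends_on in {8} -> index (id 9, level 1), notify (id 10, level 1).
Iteration 2: rows with depends_on in {9,10} -> test (id 12, level 2), release (id 13, level 2).
Iteration 3: no rows with depends_on in {12,13}; recursion stops.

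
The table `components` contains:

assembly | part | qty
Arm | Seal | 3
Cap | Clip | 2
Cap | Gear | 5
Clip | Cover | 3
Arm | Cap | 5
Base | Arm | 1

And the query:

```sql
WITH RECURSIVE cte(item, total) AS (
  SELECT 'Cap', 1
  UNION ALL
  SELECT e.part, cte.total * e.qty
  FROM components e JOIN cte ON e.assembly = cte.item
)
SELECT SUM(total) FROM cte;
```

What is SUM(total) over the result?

14

Base: (Cap, total=1).
Iteration 1: components of {Cap} -> Clip = 1*2 = 2, Gear = 1*5 = 5.
Iteration 2: components of {Clip,Gear} -> Cover = 2*3 = 6.
Iteration 3: no further components; recursion stops.
SUM(total) = 1 + 2 + 5 + 6 = 14.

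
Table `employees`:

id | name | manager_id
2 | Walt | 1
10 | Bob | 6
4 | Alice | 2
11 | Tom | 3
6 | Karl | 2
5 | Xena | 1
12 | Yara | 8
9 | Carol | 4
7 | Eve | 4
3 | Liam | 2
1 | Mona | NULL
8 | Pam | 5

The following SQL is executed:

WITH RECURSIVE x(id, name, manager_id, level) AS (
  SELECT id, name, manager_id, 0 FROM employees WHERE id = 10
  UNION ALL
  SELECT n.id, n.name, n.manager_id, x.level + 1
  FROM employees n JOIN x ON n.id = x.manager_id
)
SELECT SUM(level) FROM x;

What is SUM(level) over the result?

6

Base: id=10 (Bob), manager_id=6, level 0.
Iteration 1: join on id=6 -> Karl (id 6, manager_id=2, level 1).
Iteration 2: join on id=2 -> Walt (id 2, manager_id=1, level 2).
Iteration 3: join on id=1 -> Mona (id 1, manager_id=NULL, level 3).
Iteration 4: manager_id is NULL; no match; recursion stops.
SUM(level) = 0 + 1 + 2 + 3 = 6.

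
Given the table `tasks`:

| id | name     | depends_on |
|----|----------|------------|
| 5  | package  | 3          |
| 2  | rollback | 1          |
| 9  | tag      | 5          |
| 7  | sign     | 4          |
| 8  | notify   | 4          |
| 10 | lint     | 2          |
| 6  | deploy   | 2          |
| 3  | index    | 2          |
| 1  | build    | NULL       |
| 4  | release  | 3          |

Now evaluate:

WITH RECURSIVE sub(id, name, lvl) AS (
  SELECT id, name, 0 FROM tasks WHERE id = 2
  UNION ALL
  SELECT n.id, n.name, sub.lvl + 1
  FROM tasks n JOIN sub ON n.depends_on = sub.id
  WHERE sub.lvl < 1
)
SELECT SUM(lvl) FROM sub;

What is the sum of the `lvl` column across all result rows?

Base: id=2 (rollback) at lvl 0.
Iteration 1: rows with depends_on in {2} -> index (id 3, lvl 1), deploy (id 6, lvl 1), lint (id 10, lvl 1).
Iteration 2: lvl < 1 fails for all current rows; recursion stops.
SUM(lvl) = 0 + 1 + 1 + 1 = 3.

3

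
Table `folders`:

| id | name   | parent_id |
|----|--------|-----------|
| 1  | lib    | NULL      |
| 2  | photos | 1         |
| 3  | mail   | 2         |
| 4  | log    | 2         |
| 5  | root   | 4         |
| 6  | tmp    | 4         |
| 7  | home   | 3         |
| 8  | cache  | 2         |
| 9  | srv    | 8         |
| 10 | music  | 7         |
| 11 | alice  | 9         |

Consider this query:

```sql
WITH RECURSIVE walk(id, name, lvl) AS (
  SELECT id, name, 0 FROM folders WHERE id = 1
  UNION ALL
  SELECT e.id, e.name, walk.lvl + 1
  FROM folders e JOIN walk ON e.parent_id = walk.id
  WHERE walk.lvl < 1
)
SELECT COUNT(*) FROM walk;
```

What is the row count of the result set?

Base: id=1 (lib) at lvl 0.
Iteration 1: rows with parent_id in {1} -> photos (id 2, lvl 1).
Iteration 2: lvl < 1 fails for all current rows; recursion stops.
Total rows emitted: 2.

2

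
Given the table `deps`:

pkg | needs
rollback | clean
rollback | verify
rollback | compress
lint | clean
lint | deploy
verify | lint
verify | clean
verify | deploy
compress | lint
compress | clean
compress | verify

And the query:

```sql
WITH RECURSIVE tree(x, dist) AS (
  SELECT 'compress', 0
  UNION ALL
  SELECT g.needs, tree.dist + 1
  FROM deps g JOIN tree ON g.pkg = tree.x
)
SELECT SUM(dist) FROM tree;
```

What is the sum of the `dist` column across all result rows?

Base: (compress, dist=0).
Iteration 1: edges from {compress} -> (clean, dist=1), (lint, dist=1), (verify, dist=1).
Iteration 2: edges from {clean,lint,verify} -> (clean, dist=2) x2, (deploy, dist=2) x2, (lint, dist=2). [UNION ALL keeps all 5 new rows, including repeats]
Iteration 3: edges from {clean,deploy,lint} -> (clean, dist=3), (deploy, dist=3).
Iteration 4: no outgoing edges from {clean,deploy}; recursion stops.
SUM(dist) = 0 + 1 + 1 + 1 + 2 + 2 + 2 + 2 + 2 + 3 + 3 = 19.

19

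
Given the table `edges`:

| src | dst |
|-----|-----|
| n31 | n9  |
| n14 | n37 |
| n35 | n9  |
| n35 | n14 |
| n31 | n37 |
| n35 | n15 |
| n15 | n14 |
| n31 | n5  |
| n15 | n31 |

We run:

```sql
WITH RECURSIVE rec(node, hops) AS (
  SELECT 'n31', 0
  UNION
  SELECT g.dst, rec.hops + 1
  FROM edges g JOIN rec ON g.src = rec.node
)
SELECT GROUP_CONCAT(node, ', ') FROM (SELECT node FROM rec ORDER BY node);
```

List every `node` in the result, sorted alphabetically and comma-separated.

Base: (n31, hops=0).
Iteration 1: edges from {n31} -> (n37, hops=1), (n5, hops=1), (n9, hops=1).
Iteration 2: no outgoing edges from {n37,n5,n9}; recursion stops.

n31, n37, n5, n9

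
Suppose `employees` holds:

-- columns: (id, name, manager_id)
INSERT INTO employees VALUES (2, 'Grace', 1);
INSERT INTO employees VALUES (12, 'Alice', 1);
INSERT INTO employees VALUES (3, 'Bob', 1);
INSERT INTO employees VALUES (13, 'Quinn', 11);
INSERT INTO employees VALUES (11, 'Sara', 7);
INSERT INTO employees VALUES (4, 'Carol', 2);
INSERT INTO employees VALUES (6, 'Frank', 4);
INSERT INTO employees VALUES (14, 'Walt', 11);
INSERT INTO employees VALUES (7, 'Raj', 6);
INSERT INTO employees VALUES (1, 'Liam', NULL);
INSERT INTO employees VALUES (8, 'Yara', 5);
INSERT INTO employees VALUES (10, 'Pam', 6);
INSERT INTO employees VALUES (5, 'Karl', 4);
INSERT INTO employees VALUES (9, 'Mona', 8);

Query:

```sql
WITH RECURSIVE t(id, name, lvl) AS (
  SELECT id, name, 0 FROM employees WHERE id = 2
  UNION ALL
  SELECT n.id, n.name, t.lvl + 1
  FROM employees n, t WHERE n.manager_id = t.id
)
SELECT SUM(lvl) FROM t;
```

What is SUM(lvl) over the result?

32

Base: id=2 (Grace) at lvl 0.
Iteration 1: rows with manager_id in {2} -> Carol (id 4, lvl 1).
Iteration 2: rows with manager_id in {4} -> Karl (id 5, lvl 2), Frank (id 6, lvl 2).
Iteration 3: rows with manager_id in {5,6} -> Raj (id 7, lvl 3), Yara (id 8, lvl 3), Pam (id 10, lvl 3).
Iteration 4: rows with manager_id in {7,8,10} -> Mona (id 9, lvl 4), Sara (id 11, lvl 4).
Iteration 5: rows with manager_id in {9,11} -> Quinn (id 13, lvl 5), Walt (id 14, lvl 5).
Iteration 6: no rows with manager_id in {13,14}; recursion stops.
SUM(lvl) = 0 + 1 + 2 + 2 + 3 + 3 + 3 + 4 + 4 + 5 + 5 = 32.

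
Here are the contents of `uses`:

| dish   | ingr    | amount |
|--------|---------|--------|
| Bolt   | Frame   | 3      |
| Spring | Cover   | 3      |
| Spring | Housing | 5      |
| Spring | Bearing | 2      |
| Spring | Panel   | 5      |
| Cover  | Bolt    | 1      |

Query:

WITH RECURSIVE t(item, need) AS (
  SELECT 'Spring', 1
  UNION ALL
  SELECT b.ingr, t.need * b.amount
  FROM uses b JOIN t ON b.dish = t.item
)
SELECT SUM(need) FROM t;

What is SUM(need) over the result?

Base: (Spring, need=1).
Iteration 1: components of {Spring} -> Bearing = 1*2 = 2, Cover = 1*3 = 3, Housing = 1*5 = 5, Panel = 1*5 = 5.
Iteration 2: components of {Bearing,Cover,Housing,Panel} -> Bolt = 3*1 = 3.
Iteration 3: components of {Bolt} -> Frame = 3*3 = 9.
Iteration 4: no further components; recursion stops.
SUM(need) = 1 + 5 + 3 + 5 + 2 + 3 + 9 = 28.

28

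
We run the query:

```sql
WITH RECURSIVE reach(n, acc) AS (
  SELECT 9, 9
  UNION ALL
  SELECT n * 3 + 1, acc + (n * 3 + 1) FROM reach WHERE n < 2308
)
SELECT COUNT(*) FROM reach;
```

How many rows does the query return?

6

Base: n=9, acc=9.
Iteration 1: 9 < 2308 holds -> n = 9 * 3 + 1 = 28, acc = 9 + 28 = 37.
Iteration 2: 28 < 2308 holds -> n = 28 * 3 + 1 = 85, acc = 37 + 85 = 122.
Iteration 3: 85 < 2308 holds -> n = 85 * 3 + 1 = 256, acc = 122 + 256 = 378.
Iteration 4: 256 < 2308 holds -> n = 256 * 3 + 1 = 769, acc = 378 + 769 = 1147.
Iteration 5: 769 < 2308 holds -> n = 769 * 3 + 1 = 2308, acc = 1147 + 2308 = 3455.
Iteration 6: 2308 < 2308 fails; recursion stops.
Total rows emitted: 6.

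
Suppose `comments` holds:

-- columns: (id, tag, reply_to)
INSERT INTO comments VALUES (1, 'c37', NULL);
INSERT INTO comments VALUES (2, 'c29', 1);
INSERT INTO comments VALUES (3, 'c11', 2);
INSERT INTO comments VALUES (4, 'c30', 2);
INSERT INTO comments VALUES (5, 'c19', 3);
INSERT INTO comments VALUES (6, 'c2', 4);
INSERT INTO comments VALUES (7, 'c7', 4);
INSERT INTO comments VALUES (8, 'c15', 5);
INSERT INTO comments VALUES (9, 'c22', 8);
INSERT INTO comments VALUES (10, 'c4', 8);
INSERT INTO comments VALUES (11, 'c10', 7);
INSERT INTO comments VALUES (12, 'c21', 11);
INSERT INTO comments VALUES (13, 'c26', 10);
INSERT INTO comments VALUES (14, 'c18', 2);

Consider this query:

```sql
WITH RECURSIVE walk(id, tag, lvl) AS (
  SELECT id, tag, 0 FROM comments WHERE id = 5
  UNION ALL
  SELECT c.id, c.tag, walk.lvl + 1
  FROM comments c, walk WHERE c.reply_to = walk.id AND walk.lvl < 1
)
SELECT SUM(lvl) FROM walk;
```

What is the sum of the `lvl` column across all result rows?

Base: id=5 (c19) at lvl 0.
Iteration 1: rows with reply_to in {5} -> c15 (id 8, lvl 1).
Iteration 2: lvl < 1 fails for all current rows; recursion stops.
SUM(lvl) = 0 + 1 = 1.

1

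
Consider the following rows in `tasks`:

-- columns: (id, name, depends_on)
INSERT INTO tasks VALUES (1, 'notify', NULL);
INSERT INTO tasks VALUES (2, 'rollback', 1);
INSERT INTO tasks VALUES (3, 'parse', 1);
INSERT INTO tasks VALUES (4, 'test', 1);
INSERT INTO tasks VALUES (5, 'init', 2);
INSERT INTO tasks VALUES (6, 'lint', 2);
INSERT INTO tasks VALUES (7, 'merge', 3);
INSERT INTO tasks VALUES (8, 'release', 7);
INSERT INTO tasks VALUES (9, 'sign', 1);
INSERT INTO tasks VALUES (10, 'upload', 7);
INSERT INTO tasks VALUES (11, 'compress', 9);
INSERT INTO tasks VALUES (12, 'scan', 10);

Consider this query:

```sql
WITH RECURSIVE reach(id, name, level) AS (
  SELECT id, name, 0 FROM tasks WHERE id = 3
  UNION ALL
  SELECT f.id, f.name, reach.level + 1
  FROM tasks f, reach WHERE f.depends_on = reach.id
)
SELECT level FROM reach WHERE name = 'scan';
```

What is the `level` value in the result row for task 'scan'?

3

Base: id=3 (parse) at level 0.
Iteration 1: rows with depends_on in {3} -> merge (id 7, level 1).
Iteration 2: rows with depends_on in {7} -> release (id 8, level 2), upload (id 10, level 2).
Iteration 3: rows with depends_on in {8,10} -> scan (id 12, level 3).
Iteration 4: no rows with depends_on in {12}; recursion stops.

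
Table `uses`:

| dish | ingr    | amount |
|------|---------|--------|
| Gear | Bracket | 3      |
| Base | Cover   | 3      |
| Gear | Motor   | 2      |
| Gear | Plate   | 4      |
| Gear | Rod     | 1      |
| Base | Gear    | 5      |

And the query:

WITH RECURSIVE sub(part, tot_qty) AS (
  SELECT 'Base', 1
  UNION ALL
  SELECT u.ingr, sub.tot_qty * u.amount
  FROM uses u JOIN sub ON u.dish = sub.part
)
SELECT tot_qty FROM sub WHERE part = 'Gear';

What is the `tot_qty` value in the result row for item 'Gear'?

Base: (Base, tot_qty=1).
Iteration 1: components of {Base} -> Cover = 1*3 = 3, Gear = 1*5 = 5.
Iteration 2: components of {Cover,Gear} -> Bracket = 5*3 = 15, Motor = 5*2 = 10, Plate = 5*4 = 20, Rod = 5*1 = 5.
Iteration 3: no further components; recursion stops.

5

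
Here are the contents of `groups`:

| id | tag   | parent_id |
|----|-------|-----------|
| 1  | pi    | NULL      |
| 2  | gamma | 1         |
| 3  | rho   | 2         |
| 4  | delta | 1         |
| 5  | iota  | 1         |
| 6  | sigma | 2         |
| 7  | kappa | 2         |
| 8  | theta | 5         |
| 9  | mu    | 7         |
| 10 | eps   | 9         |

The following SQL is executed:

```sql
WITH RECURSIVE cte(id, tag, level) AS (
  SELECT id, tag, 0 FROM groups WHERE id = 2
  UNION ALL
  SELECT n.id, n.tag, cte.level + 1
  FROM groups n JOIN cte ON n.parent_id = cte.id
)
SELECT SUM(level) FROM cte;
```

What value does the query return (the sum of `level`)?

Base: id=2 (gamma) at level 0.
Iteration 1: rows with parent_id in {2} -> rho (id 3, level 1), sigma (id 6, level 1), kappa (id 7, level 1).
Iteration 2: rows with parent_id in {3,6,7} -> mu (id 9, level 2).
Iteration 3: rows with parent_id in {9} -> eps (id 10, level 3).
Iteration 4: no rows with parent_id in {10}; recursion stops.
SUM(level) = 0 + 1 + 1 + 1 + 2 + 3 = 8.

8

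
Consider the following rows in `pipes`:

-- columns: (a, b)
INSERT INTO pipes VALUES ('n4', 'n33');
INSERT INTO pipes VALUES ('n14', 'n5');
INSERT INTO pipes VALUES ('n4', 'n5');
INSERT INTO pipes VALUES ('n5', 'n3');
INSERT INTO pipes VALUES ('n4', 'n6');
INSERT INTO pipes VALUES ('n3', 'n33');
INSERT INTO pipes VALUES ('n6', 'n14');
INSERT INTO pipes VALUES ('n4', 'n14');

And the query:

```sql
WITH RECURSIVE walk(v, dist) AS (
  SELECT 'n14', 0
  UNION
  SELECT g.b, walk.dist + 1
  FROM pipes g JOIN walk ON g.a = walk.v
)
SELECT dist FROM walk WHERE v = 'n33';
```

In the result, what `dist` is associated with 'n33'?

3

Base: (n14, dist=0).
Iteration 1: edges from {n14} -> (n5, dist=1).
Iteration 2: edges from {n5} -> (n3, dist=2).
Iteration 3: edges from {n3} -> (n33, dist=3).
Iteration 4: no outgoing edges from {n33}; recursion stops.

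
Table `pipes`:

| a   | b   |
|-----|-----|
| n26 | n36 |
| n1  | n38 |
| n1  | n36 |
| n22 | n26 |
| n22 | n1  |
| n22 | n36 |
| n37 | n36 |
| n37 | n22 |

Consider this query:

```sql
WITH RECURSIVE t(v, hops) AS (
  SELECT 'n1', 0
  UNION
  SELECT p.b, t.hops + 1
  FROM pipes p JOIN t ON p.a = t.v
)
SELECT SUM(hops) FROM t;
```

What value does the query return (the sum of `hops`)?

2

Base: (n1, hops=0).
Iteration 1: edges from {n1} -> (n36, hops=1), (n38, hops=1).
Iteration 2: no outgoing edges from {n36,n38}; recursion stops.
SUM(hops) = 0 + 1 + 1 = 2.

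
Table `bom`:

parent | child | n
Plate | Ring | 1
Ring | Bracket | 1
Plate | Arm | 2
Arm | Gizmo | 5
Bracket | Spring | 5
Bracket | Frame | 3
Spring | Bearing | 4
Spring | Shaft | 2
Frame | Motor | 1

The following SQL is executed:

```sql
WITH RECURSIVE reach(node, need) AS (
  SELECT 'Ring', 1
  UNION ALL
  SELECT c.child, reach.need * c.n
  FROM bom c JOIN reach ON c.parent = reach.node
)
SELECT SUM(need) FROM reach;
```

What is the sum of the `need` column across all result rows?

43

Base: (Ring, need=1).
Iteration 1: components of {Ring} -> Bracket = 1*1 = 1.
Iteration 2: components of {Bracket} -> Frame = 1*3 = 3, Spring = 1*5 = 5.
Iteration 3: components of {Frame,Spring} -> Bearing = 5*4 = 20, Motor = 3*1 = 3, Shaft = 5*2 = 10.
Iteration 4: no further components; recursion stops.
SUM(need) = 1 + 1 + 5 + 3 + 20 + 10 + 3 = 43.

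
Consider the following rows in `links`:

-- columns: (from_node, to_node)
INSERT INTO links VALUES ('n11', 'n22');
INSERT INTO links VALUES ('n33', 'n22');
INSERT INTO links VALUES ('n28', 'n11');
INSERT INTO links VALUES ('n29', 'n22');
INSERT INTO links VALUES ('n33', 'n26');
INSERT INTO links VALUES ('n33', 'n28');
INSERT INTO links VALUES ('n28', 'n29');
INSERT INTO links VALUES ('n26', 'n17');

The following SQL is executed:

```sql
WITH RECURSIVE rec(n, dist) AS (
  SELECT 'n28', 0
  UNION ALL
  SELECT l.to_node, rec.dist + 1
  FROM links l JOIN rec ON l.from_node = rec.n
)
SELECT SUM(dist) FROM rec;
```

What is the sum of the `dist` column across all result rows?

6

Base: (n28, dist=0).
Iteration 1: edges from {n28} -> (n11, dist=1), (n29, dist=1).
Iteration 2: edges from {n11,n29} -> (n22, dist=2) x2. [UNION ALL keeps all 2 new rows, including repeats]
Iteration 3: no outgoing edges from {n22}; recursion stops.
SUM(dist) = 0 + 1 + 1 + 2 + 2 = 6.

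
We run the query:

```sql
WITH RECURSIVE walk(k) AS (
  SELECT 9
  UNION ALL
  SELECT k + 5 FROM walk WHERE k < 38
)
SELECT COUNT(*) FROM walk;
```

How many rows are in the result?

Base: k=9.
Iteration 1: 9 < 38 holds -> k = 9 + 5 = 14.
Iteration 2: 14 < 38 holds -> k = 14 + 5 = 19.
Iteration 3: 19 < 38 holds -> k = 19 + 5 = 24.
Iteration 4: 24 < 38 holds -> k = 24 + 5 = 29.
Iteration 5: 29 < 38 holds -> k = 29 + 5 = 34.
Iteration 6: 34 < 38 holds -> k = 34 + 5 = 39.
Iteration 7: 39 < 38 fails; recursion stops.
Total rows emitted: 7.

7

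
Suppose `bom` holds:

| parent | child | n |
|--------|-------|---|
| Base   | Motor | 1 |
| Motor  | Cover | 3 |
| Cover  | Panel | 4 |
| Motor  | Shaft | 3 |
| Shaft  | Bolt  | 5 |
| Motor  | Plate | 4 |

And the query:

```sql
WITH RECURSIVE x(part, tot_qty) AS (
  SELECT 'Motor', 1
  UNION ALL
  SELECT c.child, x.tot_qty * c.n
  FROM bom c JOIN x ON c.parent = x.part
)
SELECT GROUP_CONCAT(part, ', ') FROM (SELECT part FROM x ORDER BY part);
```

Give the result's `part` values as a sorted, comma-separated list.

Base: (Motor, tot_qty=1).
Iteration 1: components of {Motor} -> Cover = 1*3 = 3, Plate = 1*4 = 4, Shaft = 1*3 = 3.
Iteration 2: components of {Cover,Plate,Shaft} -> Bolt = 3*5 = 15, Panel = 3*4 = 12.
Iteration 3: no further components; recursion stops.

Bolt, Cover, Motor, Panel, Plate, Shaft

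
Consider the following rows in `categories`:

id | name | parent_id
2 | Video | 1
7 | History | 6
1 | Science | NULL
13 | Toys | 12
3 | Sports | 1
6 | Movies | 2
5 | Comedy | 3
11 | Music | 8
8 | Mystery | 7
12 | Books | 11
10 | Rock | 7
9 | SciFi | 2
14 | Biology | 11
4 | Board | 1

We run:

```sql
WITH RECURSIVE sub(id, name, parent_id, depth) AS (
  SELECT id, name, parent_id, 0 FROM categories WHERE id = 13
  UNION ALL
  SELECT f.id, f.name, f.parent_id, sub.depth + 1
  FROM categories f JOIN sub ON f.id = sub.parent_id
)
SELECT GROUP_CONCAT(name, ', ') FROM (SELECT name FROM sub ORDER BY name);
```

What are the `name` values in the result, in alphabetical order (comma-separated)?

Base: id=13 (Toys), parent_id=12, depth 0.
Iteration 1: join on id=12 -> Books (id 12, parent_id=11, depth 1).
Iteration 2: join on id=11 -> Music (id 11, parent_id=8, depth 2).
Iteration 3: join on id=8 -> Mystery (id 8, parent_id=7, depth 3).
Iteration 4: join on id=7 -> History (id 7, parent_id=6, depth 4).
Iteration 5: join on id=6 -> Movies (id 6, parent_id=2, depth 5).
Iteration 6: join on id=2 -> Video (id 2, parent_id=1, depth 6).
Iteration 7: join on id=1 -> Science (id 1, parent_id=NULL, depth 7).
Iteration 8: parent_id is NULL; no match; recursion stops.

Books, History, Movies, Music, Mystery, Science, Toys, Video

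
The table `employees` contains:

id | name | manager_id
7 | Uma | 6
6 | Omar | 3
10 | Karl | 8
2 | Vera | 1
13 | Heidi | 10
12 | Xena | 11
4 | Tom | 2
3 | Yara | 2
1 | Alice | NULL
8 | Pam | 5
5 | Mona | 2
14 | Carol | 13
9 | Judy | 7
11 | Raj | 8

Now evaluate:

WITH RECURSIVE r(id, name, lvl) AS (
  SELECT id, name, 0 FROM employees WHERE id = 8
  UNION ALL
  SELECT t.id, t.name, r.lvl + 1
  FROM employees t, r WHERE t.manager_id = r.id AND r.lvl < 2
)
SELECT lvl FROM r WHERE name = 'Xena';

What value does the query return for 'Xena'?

2

Base: id=8 (Pam) at lvl 0.
Iteration 1: rows with manager_id in {8} -> Karl (id 10, lvl 1), Raj (id 11, lvl 1).
Iteration 2: rows with manager_id in {10,11} -> Xena (id 12, lvl 2), Heidi (id 13, lvl 2).
Iteration 3: lvl < 2 fails for all current rows; recursion stops.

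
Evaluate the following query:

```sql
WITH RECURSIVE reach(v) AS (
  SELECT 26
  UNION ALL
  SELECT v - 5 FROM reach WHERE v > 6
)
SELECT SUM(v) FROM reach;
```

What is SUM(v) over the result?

80

Base: v=26.
Iteration 1: 26 > 6 holds -> v = 26 - 5 = 21.
Iteration 2: 21 > 6 holds -> v = 21 - 5 = 16.
Iteration 3: 16 > 6 holds -> v = 16 - 5 = 11.
Iteration 4: 11 > 6 holds -> v = 11 - 5 = 6.
Iteration 5: 6 > 6 fails; recursion stops.
SUM(v) = 26 + 21 + 16 + 11 + 6 = 80.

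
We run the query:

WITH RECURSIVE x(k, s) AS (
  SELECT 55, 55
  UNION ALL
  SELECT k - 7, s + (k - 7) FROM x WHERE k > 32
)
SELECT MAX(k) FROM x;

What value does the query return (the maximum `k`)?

55

Base: k=55, s=55.
Iteration 1: 55 > 32 holds -> k = 55 - 7 = 48, s = 55 + 48 = 103.
Iteration 2: 48 > 32 holds -> k = 48 - 7 = 41, s = 103 + 41 = 144.
Iteration 3: 41 > 32 holds -> k = 41 - 7 = 34, s = 144 + 34 = 178.
Iteration 4: 34 > 32 holds -> k = 34 - 7 = 27, s = 178 + 27 = 205.
Iteration 5: 27 > 32 fails; recursion stops.
k values: 55, 48, 41, 34, 27; the maximum is 55.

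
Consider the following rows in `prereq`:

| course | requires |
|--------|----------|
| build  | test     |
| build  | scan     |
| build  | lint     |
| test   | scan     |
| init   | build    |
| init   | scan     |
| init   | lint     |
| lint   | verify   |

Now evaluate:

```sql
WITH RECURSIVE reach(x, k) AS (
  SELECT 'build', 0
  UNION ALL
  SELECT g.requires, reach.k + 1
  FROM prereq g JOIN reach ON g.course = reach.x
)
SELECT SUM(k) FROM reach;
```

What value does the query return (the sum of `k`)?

7

Base: (build, k=0).
Iteration 1: edges from {build} -> (lint, k=1), (scan, k=1), (test, k=1).
Iteration 2: edges from {lint,scan,test} -> (scan, k=2), (verify, k=2).
Iteration 3: no outgoing edges from {scan,verify}; recursion stops.
SUM(k) = 0 + 1 + 1 + 1 + 2 + 2 = 7.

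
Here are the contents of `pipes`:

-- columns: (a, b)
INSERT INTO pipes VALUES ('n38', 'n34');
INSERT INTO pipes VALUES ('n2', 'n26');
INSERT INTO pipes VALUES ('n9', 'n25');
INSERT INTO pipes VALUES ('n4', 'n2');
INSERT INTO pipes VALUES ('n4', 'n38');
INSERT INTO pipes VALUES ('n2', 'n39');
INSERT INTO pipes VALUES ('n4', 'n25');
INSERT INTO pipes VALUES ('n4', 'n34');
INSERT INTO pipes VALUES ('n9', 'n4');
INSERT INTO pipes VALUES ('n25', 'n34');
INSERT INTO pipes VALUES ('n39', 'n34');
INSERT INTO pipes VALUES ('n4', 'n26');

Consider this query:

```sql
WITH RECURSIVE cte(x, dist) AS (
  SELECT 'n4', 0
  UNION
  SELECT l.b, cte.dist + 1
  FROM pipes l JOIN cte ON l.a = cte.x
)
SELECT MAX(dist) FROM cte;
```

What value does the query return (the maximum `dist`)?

Base: (n4, dist=0).
Iteration 1: edges from {n4} -> (n2, dist=1), (n25, dist=1), (n26, dist=1), (n34, dist=1), (n38, dist=1).
Iteration 2: edges from {n2,n25,n26,n34,n38} -> (n26, dist=2), (n34, dist=2), (n39, dist=2). [UNION drops 1 duplicate row(s)]
Iteration 3: edges from {n26,n34,n39} -> (n34, dist=3).
Iteration 4: no outgoing edges from {n34}; recursion stops.
dist values: 0, 1, 1, 1, 1, 1, 2, 2, 2, 3; the maximum is 3.

3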